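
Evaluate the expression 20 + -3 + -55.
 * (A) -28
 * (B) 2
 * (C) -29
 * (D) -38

First: 20 + -3 = 17
Then: 17 + -55 = -38
D) -38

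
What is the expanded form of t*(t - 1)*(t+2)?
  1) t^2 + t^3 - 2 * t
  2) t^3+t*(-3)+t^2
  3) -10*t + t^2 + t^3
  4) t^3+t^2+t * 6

Expanding t*(t - 1)*(t+2):
= t^2 + t^3 - 2 * t
1) t^2 + t^3 - 2 * t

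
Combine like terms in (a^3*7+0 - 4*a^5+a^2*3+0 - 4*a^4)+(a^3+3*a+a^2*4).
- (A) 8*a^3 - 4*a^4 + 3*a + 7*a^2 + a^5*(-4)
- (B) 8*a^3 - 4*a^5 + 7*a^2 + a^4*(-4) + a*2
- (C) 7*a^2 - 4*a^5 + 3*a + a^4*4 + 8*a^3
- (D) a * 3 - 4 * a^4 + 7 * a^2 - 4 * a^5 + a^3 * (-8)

Adding the polynomials and combining like terms:
(a^3*7 + 0 - 4*a^5 + a^2*3 + 0 - 4*a^4) + (a^3 + 3*a + a^2*4)
= 8*a^3 - 4*a^4 + 3*a + 7*a^2 + a^5*(-4)
A) 8*a^3 - 4*a^4 + 3*a + 7*a^2 + a^5*(-4)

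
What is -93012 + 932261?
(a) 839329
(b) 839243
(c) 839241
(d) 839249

-93012 + 932261 = 839249
d) 839249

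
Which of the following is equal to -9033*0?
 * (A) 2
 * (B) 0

-9033 * 0 = 0
B) 0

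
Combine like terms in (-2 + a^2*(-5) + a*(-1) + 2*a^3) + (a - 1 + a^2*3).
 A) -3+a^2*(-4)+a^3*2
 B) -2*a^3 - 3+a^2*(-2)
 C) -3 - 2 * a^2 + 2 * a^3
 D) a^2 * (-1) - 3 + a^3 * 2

Adding the polynomials and combining like terms:
(-2 + a^2*(-5) + a*(-1) + 2*a^3) + (a - 1 + a^2*3)
= -3 - 2 * a^2 + 2 * a^3
C) -3 - 2 * a^2 + 2 * a^3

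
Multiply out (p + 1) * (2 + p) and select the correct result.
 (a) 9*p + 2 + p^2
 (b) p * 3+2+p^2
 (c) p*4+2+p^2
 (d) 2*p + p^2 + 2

Expanding (p + 1) * (2 + p):
= p * 3+2+p^2
b) p * 3+2+p^2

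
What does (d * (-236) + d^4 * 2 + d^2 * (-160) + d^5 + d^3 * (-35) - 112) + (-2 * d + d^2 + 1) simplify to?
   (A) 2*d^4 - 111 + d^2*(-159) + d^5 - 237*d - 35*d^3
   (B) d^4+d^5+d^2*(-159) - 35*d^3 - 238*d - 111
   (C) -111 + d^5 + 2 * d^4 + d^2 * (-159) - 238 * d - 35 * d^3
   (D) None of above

Adding the polynomials and combining like terms:
(d*(-236) + d^4*2 + d^2*(-160) + d^5 + d^3*(-35) - 112) + (-2*d + d^2 + 1)
= -111 + d^5 + 2 * d^4 + d^2 * (-159) - 238 * d - 35 * d^3
C) -111 + d^5 + 2 * d^4 + d^2 * (-159) - 238 * d - 35 * d^3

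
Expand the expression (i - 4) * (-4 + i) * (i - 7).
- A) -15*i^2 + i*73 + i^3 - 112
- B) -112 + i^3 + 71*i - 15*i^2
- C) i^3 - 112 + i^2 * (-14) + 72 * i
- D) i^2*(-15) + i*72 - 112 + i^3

Expanding (i - 4) * (-4 + i) * (i - 7):
= i^2*(-15) + i*72 - 112 + i^3
D) i^2*(-15) + i*72 - 112 + i^3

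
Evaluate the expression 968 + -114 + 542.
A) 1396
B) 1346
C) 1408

First: 968 + -114 = 854
Then: 854 + 542 = 1396
A) 1396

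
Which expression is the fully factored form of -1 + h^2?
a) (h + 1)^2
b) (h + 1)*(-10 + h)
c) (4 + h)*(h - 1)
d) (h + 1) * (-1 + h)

We need to factor -1 + h^2.
The factored form is (h + 1) * (-1 + h).
d) (h + 1) * (-1 + h)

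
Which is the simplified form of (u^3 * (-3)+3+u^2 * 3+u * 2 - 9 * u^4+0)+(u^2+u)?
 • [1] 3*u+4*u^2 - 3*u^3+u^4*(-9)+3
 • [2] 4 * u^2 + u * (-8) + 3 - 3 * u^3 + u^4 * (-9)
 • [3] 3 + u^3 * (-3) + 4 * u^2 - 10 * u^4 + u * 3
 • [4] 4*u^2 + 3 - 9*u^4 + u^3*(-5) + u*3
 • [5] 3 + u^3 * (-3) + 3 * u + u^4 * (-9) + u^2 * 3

Adding the polynomials and combining like terms:
(u^3*(-3) + 3 + u^2*3 + u*2 - 9*u^4 + 0) + (u^2 + u)
= 3*u+4*u^2 - 3*u^3+u^4*(-9)+3
1) 3*u+4*u^2 - 3*u^3+u^4*(-9)+3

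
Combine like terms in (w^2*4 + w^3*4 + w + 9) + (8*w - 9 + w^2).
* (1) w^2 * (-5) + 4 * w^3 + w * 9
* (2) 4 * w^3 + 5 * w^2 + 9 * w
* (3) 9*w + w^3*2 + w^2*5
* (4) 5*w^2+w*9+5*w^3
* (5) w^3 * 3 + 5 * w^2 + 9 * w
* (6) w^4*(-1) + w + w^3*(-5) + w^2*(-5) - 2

Adding the polynomials and combining like terms:
(w^2*4 + w^3*4 + w + 9) + (8*w - 9 + w^2)
= 4 * w^3 + 5 * w^2 + 9 * w
2) 4 * w^3 + 5 * w^2 + 9 * w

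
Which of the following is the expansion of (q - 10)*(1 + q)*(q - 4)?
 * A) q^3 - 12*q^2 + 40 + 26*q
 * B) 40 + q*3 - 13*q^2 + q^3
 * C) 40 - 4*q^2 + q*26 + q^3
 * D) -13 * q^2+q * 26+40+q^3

Expanding (q - 10)*(1 + q)*(q - 4):
= -13 * q^2+q * 26+40+q^3
D) -13 * q^2+q * 26+40+q^3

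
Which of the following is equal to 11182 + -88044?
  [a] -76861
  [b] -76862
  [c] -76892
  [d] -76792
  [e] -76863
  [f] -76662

11182 + -88044 = -76862
b) -76862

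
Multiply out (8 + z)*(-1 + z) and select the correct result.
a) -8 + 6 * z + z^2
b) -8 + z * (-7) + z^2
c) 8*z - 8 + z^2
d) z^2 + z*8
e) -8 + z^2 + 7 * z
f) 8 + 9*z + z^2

Expanding (8 + z)*(-1 + z):
= -8 + z^2 + 7 * z
e) -8 + z^2 + 7 * z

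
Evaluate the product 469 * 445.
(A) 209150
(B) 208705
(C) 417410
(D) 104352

469 * 445 = 208705
B) 208705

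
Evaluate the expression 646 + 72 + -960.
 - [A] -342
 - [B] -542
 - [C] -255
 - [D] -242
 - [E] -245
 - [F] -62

First: 646 + 72 = 718
Then: 718 + -960 = -242
D) -242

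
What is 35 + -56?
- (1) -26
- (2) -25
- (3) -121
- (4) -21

35 + -56 = -21
4) -21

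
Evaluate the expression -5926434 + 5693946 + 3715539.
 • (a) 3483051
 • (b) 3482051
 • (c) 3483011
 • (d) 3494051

First: -5926434 + 5693946 = -232488
Then: -232488 + 3715539 = 3483051
a) 3483051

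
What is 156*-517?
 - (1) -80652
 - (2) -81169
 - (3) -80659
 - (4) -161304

156 * -517 = -80652
1) -80652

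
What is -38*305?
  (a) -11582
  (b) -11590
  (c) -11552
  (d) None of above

-38 * 305 = -11590
b) -11590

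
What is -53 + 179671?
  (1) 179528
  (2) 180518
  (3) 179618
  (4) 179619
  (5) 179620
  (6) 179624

-53 + 179671 = 179618
3) 179618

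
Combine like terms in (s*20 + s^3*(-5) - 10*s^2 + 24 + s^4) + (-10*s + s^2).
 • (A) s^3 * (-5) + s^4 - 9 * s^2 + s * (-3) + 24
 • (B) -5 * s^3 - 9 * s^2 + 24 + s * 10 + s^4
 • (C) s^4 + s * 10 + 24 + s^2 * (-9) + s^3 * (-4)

Adding the polynomials and combining like terms:
(s*20 + s^3*(-5) - 10*s^2 + 24 + s^4) + (-10*s + s^2)
= -5 * s^3 - 9 * s^2 + 24 + s * 10 + s^4
B) -5 * s^3 - 9 * s^2 + 24 + s * 10 + s^4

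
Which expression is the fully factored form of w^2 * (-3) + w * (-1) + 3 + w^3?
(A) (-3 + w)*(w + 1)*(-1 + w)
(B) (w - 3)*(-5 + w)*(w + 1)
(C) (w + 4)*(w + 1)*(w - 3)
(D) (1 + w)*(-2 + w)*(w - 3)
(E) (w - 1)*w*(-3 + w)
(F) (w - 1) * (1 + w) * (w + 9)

We need to factor w^2 * (-3) + w * (-1) + 3 + w^3.
The factored form is (-3 + w)*(w + 1)*(-1 + w).
A) (-3 + w)*(w + 1)*(-1 + w)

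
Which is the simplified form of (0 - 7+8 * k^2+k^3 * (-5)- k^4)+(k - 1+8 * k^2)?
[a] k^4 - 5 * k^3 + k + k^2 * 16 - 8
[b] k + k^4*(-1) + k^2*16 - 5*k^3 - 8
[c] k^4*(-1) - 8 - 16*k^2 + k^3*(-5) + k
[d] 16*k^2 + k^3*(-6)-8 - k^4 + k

Adding the polynomials and combining like terms:
(0 - 7 + 8*k^2 + k^3*(-5) - k^4) + (k - 1 + 8*k^2)
= k + k^4*(-1) + k^2*16 - 5*k^3 - 8
b) k + k^4*(-1) + k^2*16 - 5*k^3 - 8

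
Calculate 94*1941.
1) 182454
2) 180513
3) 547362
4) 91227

94 * 1941 = 182454
1) 182454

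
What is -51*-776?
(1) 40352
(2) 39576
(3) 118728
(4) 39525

-51 * -776 = 39576
2) 39576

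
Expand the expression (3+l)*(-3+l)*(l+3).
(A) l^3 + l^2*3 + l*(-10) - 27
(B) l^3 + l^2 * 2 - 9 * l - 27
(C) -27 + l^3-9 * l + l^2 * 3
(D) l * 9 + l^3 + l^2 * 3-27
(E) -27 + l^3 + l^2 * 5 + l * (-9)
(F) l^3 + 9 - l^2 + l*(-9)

Expanding (3+l)*(-3+l)*(l+3):
= -27 + l^3-9 * l + l^2 * 3
C) -27 + l^3-9 * l + l^2 * 3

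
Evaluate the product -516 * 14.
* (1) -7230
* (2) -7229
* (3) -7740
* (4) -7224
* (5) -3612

-516 * 14 = -7224
4) -7224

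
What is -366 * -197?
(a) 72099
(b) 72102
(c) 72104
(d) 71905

-366 * -197 = 72102
b) 72102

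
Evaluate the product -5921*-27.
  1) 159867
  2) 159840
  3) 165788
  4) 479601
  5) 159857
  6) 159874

-5921 * -27 = 159867
1) 159867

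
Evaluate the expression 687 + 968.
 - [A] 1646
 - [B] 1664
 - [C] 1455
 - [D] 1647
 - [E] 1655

687 + 968 = 1655
E) 1655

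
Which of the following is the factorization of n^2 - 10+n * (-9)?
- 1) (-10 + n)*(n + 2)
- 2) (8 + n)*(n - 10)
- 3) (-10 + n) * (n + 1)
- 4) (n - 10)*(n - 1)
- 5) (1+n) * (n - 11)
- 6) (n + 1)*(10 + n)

We need to factor n^2 - 10+n * (-9).
The factored form is (-10 + n) * (n + 1).
3) (-10 + n) * (n + 1)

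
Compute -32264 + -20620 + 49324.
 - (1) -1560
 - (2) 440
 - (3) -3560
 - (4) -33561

First: -32264 + -20620 = -52884
Then: -52884 + 49324 = -3560
3) -3560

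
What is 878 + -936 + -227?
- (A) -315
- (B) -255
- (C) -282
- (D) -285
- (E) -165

First: 878 + -936 = -58
Then: -58 + -227 = -285
D) -285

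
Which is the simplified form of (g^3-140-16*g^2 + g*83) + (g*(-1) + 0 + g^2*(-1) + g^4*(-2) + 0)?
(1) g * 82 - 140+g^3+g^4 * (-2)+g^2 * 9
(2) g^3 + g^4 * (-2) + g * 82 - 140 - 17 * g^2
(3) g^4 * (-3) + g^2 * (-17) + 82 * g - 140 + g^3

Adding the polynomials and combining like terms:
(g^3 - 140 - 16*g^2 + g*83) + (g*(-1) + 0 + g^2*(-1) + g^4*(-2) + 0)
= g^3 + g^4 * (-2) + g * 82 - 140 - 17 * g^2
2) g^3 + g^4 * (-2) + g * 82 - 140 - 17 * g^2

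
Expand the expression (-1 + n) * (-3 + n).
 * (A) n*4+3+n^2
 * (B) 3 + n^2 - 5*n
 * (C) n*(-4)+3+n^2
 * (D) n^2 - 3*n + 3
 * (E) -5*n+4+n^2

Expanding (-1 + n) * (-3 + n):
= n*(-4)+3+n^2
C) n*(-4)+3+n^2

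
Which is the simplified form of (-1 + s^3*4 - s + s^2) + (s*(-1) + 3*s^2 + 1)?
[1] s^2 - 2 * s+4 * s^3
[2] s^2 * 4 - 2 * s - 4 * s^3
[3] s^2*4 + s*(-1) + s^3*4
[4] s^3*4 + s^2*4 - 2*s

Adding the polynomials and combining like terms:
(-1 + s^3*4 - s + s^2) + (s*(-1) + 3*s^2 + 1)
= s^3*4 + s^2*4 - 2*s
4) s^3*4 + s^2*4 - 2*s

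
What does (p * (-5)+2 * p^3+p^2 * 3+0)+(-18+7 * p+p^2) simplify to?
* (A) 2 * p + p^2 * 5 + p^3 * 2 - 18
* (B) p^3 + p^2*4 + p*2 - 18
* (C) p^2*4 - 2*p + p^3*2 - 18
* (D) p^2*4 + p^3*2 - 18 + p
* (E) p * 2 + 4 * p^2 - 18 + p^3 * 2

Adding the polynomials and combining like terms:
(p*(-5) + 2*p^3 + p^2*3 + 0) + (-18 + 7*p + p^2)
= p * 2 + 4 * p^2 - 18 + p^3 * 2
E) p * 2 + 4 * p^2 - 18 + p^3 * 2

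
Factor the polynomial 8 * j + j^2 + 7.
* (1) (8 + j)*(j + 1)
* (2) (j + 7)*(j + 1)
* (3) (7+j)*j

We need to factor 8 * j + j^2 + 7.
The factored form is (j + 7)*(j + 1).
2) (j + 7)*(j + 1)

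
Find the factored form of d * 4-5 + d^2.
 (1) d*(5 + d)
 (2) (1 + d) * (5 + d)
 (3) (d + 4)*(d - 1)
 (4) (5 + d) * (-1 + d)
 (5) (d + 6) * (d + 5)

We need to factor d * 4-5 + d^2.
The factored form is (5 + d) * (-1 + d).
4) (5 + d) * (-1 + d)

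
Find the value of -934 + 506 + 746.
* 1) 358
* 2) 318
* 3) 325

First: -934 + 506 = -428
Then: -428 + 746 = 318
2) 318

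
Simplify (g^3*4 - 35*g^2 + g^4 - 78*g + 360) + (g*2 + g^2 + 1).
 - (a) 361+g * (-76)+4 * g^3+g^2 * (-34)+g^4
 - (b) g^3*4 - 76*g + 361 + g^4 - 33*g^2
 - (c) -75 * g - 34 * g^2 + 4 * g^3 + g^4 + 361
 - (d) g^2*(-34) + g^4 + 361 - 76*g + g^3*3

Adding the polynomials and combining like terms:
(g^3*4 - 35*g^2 + g^4 - 78*g + 360) + (g*2 + g^2 + 1)
= 361+g * (-76)+4 * g^3+g^2 * (-34)+g^4
a) 361+g * (-76)+4 * g^3+g^2 * (-34)+g^4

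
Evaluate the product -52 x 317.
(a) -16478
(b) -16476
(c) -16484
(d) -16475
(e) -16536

-52 * 317 = -16484
c) -16484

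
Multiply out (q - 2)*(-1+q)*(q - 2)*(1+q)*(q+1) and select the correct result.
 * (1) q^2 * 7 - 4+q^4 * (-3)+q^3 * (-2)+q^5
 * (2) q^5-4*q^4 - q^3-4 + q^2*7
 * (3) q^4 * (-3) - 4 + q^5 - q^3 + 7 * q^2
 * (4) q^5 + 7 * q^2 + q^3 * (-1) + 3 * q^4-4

Expanding (q - 2)*(-1+q)*(q - 2)*(1+q)*(q+1):
= q^4 * (-3) - 4 + q^5 - q^3 + 7 * q^2
3) q^4 * (-3) - 4 + q^5 - q^3 + 7 * q^2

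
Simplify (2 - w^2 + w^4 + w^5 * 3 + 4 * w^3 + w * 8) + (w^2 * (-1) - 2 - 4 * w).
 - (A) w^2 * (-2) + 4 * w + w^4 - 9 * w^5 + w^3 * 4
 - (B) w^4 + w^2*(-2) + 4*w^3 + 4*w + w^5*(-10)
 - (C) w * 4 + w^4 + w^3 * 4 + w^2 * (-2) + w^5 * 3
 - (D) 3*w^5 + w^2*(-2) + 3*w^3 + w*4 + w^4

Adding the polynomials and combining like terms:
(2 - w^2 + w^4 + w^5*3 + 4*w^3 + w*8) + (w^2*(-1) - 2 - 4*w)
= w * 4 + w^4 + w^3 * 4 + w^2 * (-2) + w^5 * 3
C) w * 4 + w^4 + w^3 * 4 + w^2 * (-2) + w^5 * 3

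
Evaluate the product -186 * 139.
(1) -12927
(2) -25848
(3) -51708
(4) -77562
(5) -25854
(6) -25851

-186 * 139 = -25854
5) -25854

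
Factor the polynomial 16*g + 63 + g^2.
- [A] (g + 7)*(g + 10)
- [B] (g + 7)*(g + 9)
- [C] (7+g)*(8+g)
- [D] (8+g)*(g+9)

We need to factor 16*g + 63 + g^2.
The factored form is (g + 7)*(g + 9).
B) (g + 7)*(g + 9)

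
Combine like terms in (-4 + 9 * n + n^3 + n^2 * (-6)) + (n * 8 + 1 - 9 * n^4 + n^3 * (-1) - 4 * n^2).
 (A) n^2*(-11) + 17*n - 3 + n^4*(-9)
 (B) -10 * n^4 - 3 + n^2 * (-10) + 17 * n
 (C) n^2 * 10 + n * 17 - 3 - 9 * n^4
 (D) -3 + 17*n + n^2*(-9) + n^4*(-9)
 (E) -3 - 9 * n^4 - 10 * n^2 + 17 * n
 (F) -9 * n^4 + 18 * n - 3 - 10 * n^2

Adding the polynomials and combining like terms:
(-4 + 9*n + n^3 + n^2*(-6)) + (n*8 + 1 - 9*n^4 + n^3*(-1) - 4*n^2)
= -3 - 9 * n^4 - 10 * n^2 + 17 * n
E) -3 - 9 * n^4 - 10 * n^2 + 17 * n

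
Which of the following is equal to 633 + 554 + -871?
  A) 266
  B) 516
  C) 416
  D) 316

First: 633 + 554 = 1187
Then: 1187 + -871 = 316
D) 316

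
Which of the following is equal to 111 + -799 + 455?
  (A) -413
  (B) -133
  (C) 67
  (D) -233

First: 111 + -799 = -688
Then: -688 + 455 = -233
D) -233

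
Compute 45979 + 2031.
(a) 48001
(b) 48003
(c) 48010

45979 + 2031 = 48010
c) 48010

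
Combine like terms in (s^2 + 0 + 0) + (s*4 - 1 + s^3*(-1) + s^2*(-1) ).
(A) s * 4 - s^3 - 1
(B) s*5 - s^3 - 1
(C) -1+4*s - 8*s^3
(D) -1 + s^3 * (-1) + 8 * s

Adding the polynomials and combining like terms:
(s^2 + 0 + 0) + (s*4 - 1 + s^3*(-1) + s^2*(-1))
= s * 4 - s^3 - 1
A) s * 4 - s^3 - 1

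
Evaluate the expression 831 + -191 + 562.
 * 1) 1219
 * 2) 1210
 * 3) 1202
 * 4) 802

First: 831 + -191 = 640
Then: 640 + 562 = 1202
3) 1202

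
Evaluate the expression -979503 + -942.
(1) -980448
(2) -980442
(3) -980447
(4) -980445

-979503 + -942 = -980445
4) -980445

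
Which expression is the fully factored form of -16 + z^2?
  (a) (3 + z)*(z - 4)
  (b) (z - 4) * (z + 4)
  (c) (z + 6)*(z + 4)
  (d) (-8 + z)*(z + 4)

We need to factor -16 + z^2.
The factored form is (z - 4) * (z + 4).
b) (z - 4) * (z + 4)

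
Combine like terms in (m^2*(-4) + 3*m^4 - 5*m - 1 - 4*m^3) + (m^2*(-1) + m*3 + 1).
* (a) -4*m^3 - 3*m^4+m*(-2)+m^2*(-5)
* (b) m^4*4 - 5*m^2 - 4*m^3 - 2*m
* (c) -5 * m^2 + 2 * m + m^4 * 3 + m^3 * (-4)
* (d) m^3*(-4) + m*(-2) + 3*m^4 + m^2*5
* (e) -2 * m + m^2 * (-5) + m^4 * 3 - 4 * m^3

Adding the polynomials and combining like terms:
(m^2*(-4) + 3*m^4 - 5*m - 1 - 4*m^3) + (m^2*(-1) + m*3 + 1)
= -2 * m + m^2 * (-5) + m^4 * 3 - 4 * m^3
e) -2 * m + m^2 * (-5) + m^4 * 3 - 4 * m^3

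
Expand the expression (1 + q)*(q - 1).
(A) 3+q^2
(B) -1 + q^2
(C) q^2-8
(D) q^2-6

Expanding (1 + q)*(q - 1):
= -1 + q^2
B) -1 + q^2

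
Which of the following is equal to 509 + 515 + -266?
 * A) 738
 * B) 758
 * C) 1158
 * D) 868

First: 509 + 515 = 1024
Then: 1024 + -266 = 758
B) 758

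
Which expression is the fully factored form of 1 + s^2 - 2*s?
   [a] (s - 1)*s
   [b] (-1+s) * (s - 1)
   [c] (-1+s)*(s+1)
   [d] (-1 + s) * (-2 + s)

We need to factor 1 + s^2 - 2*s.
The factored form is (-1+s) * (s - 1).
b) (-1+s) * (s - 1)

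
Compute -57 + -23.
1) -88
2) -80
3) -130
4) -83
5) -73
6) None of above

-57 + -23 = -80
2) -80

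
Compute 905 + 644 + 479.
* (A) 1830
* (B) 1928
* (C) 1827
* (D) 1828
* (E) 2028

First: 905 + 644 = 1549
Then: 1549 + 479 = 2028
E) 2028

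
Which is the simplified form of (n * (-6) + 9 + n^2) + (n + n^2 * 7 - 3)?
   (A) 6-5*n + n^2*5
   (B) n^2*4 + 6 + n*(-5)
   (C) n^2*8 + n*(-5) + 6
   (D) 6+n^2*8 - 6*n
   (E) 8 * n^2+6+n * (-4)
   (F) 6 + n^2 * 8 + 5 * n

Adding the polynomials and combining like terms:
(n*(-6) + 9 + n^2) + (n + n^2*7 - 3)
= n^2*8 + n*(-5) + 6
C) n^2*8 + n*(-5) + 6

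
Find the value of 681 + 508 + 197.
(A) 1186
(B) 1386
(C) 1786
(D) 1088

First: 681 + 508 = 1189
Then: 1189 + 197 = 1386
B) 1386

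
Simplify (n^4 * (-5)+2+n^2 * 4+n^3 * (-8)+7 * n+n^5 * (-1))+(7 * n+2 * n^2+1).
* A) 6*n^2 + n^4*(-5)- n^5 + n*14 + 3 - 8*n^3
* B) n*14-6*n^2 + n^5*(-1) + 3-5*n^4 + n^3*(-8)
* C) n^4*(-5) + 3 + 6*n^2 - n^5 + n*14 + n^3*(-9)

Adding the polynomials and combining like terms:
(n^4*(-5) + 2 + n^2*4 + n^3*(-8) + 7*n + n^5*(-1)) + (7*n + 2*n^2 + 1)
= 6*n^2 + n^4*(-5)- n^5 + n*14 + 3 - 8*n^3
A) 6*n^2 + n^4*(-5)- n^5 + n*14 + 3 - 8*n^3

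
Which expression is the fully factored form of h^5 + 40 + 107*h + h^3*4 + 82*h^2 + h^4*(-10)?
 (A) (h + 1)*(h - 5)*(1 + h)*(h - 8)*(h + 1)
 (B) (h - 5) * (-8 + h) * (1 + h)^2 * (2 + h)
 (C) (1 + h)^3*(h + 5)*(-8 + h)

We need to factor h^5 + 40 + 107*h + h^3*4 + 82*h^2 + h^4*(-10).
The factored form is (h + 1)*(h - 5)*(1 + h)*(h - 8)*(h + 1).
A) (h + 1)*(h - 5)*(1 + h)*(h - 8)*(h + 1)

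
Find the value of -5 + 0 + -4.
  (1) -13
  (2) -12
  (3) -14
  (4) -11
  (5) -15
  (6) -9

First: -5 + 0 = -5
Then: -5 + -4 = -9
6) -9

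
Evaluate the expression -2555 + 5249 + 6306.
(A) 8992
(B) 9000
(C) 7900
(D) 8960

First: -2555 + 5249 = 2694
Then: 2694 + 6306 = 9000
B) 9000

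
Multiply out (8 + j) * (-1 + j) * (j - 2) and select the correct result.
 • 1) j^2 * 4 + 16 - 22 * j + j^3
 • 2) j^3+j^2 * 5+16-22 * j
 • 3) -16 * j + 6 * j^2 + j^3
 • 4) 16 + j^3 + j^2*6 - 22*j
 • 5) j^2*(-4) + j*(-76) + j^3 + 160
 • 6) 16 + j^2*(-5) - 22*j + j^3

Expanding (8 + j) * (-1 + j) * (j - 2):
= j^3+j^2 * 5+16-22 * j
2) j^3+j^2 * 5+16-22 * j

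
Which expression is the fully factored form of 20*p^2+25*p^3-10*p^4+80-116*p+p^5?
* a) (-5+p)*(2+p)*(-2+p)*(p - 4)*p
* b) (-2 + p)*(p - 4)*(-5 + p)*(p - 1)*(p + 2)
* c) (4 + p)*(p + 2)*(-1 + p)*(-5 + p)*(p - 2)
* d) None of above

We need to factor 20*p^2+25*p^3-10*p^4+80-116*p+p^5.
The factored form is (-2 + p)*(p - 4)*(-5 + p)*(p - 1)*(p + 2).
b) (-2 + p)*(p - 4)*(-5 + p)*(p - 1)*(p + 2)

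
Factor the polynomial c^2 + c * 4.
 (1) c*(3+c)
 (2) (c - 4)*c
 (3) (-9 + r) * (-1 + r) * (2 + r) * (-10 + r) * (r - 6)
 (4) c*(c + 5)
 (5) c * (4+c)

We need to factor c^2 + c * 4.
The factored form is c * (4+c).
5) c * (4+c)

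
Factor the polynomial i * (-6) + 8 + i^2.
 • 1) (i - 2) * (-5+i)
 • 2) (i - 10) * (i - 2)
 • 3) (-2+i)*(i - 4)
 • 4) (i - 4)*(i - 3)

We need to factor i * (-6) + 8 + i^2.
The factored form is (-2+i)*(i - 4).
3) (-2+i)*(i - 4)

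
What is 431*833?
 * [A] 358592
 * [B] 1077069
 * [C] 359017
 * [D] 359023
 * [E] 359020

431 * 833 = 359023
D) 359023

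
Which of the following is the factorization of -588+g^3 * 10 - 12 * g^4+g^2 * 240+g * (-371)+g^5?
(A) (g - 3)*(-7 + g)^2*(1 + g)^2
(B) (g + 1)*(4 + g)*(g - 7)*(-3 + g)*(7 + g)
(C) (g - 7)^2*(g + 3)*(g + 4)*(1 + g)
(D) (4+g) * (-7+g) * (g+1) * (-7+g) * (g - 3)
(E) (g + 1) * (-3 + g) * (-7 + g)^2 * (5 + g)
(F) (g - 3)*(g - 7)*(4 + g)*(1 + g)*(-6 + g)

We need to factor -588+g^3 * 10 - 12 * g^4+g^2 * 240+g * (-371)+g^5.
The factored form is (4+g) * (-7+g) * (g+1) * (-7+g) * (g - 3).
D) (4+g) * (-7+g) * (g+1) * (-7+g) * (g - 3)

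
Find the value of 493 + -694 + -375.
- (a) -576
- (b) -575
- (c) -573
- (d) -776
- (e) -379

First: 493 + -694 = -201
Then: -201 + -375 = -576
a) -576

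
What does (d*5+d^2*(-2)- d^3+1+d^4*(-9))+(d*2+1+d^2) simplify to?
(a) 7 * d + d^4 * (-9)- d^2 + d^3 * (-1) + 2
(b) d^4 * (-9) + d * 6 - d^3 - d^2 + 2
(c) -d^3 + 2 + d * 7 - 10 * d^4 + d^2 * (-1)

Adding the polynomials and combining like terms:
(d*5 + d^2*(-2) - d^3 + 1 + d^4*(-9)) + (d*2 + 1 + d^2)
= 7 * d + d^4 * (-9)- d^2 + d^3 * (-1) + 2
a) 7 * d + d^4 * (-9)- d^2 + d^3 * (-1) + 2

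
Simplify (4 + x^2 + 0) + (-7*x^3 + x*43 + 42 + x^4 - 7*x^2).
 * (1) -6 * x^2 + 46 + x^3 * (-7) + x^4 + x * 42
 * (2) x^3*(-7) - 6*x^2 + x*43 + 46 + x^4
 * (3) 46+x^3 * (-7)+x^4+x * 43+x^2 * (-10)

Adding the polynomials and combining like terms:
(4 + x^2 + 0) + (-7*x^3 + x*43 + 42 + x^4 - 7*x^2)
= x^3*(-7) - 6*x^2 + x*43 + 46 + x^4
2) x^3*(-7) - 6*x^2 + x*43 + 46 + x^4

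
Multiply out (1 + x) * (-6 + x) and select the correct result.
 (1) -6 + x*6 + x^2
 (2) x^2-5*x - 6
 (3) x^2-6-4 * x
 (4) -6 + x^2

Expanding (1 + x) * (-6 + x):
= x^2-5*x - 6
2) x^2-5*x - 6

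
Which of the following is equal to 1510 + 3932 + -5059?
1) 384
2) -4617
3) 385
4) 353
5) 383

First: 1510 + 3932 = 5442
Then: 5442 + -5059 = 383
5) 383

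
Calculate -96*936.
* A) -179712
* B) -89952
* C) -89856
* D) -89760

-96 * 936 = -89856
C) -89856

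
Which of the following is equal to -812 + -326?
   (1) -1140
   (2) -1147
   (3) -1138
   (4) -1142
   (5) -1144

-812 + -326 = -1138
3) -1138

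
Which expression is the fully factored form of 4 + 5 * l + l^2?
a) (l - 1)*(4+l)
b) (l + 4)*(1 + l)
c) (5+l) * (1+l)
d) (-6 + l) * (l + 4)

We need to factor 4 + 5 * l + l^2.
The factored form is (l + 4)*(1 + l).
b) (l + 4)*(1 + l)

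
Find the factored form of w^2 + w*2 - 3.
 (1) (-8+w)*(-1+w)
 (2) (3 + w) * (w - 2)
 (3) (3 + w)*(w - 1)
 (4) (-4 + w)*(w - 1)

We need to factor w^2 + w*2 - 3.
The factored form is (3 + w)*(w - 1).
3) (3 + w)*(w - 1)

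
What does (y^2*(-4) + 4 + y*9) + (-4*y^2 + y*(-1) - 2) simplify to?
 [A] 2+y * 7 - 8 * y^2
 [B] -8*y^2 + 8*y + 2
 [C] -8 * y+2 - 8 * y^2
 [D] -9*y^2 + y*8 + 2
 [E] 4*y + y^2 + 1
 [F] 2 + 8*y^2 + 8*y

Adding the polynomials and combining like terms:
(y^2*(-4) + 4 + y*9) + (-4*y^2 + y*(-1) - 2)
= -8*y^2 + 8*y + 2
B) -8*y^2 + 8*y + 2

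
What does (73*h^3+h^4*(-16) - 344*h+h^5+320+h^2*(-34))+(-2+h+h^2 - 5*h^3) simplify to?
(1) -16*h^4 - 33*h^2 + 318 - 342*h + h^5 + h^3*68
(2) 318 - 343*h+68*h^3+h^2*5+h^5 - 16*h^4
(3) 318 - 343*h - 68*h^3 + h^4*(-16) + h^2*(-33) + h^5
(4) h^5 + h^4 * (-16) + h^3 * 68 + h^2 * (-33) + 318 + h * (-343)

Adding the polynomials and combining like terms:
(73*h^3 + h^4*(-16) - 344*h + h^5 + 320 + h^2*(-34)) + (-2 + h + h^2 - 5*h^3)
= h^5 + h^4 * (-16) + h^3 * 68 + h^2 * (-33) + 318 + h * (-343)
4) h^5 + h^4 * (-16) + h^3 * 68 + h^2 * (-33) + 318 + h * (-343)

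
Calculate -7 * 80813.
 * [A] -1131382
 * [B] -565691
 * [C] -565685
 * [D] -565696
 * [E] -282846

-7 * 80813 = -565691
B) -565691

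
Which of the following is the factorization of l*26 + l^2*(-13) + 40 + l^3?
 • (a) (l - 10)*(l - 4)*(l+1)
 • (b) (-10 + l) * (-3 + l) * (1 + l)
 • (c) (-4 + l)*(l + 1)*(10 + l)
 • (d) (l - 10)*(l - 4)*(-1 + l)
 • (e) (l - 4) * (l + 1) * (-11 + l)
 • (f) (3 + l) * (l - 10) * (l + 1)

We need to factor l*26 + l^2*(-13) + 40 + l^3.
The factored form is (l - 10)*(l - 4)*(l+1).
a) (l - 10)*(l - 4)*(l+1)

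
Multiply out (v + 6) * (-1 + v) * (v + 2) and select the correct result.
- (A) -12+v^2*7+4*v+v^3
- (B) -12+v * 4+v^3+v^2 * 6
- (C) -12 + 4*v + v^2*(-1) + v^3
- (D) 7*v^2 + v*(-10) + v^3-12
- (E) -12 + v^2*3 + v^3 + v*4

Expanding (v + 6) * (-1 + v) * (v + 2):
= -12+v^2*7+4*v+v^3
A) -12+v^2*7+4*v+v^3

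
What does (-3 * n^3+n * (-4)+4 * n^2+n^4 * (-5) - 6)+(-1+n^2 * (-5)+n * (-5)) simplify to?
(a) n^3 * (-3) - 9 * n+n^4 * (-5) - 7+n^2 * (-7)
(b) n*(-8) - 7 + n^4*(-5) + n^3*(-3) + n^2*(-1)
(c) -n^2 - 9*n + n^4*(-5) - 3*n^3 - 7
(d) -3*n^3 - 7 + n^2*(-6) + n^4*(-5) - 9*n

Adding the polynomials and combining like terms:
(-3*n^3 + n*(-4) + 4*n^2 + n^4*(-5) - 6) + (-1 + n^2*(-5) + n*(-5))
= -n^2 - 9*n + n^4*(-5) - 3*n^3 - 7
c) -n^2 - 9*n + n^4*(-5) - 3*n^3 - 7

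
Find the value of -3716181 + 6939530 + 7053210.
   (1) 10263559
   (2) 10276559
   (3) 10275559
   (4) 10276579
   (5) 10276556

First: -3716181 + 6939530 = 3223349
Then: 3223349 + 7053210 = 10276559
2) 10276559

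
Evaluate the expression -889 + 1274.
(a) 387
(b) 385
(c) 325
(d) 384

-889 + 1274 = 385
b) 385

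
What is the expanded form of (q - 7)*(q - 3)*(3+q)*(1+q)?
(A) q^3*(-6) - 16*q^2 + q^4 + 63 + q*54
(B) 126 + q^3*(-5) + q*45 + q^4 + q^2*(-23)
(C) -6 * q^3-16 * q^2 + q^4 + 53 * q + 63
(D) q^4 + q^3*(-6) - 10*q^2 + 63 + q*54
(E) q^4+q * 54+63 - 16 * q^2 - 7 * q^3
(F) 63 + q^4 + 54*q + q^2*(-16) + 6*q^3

Expanding (q - 7)*(q - 3)*(3+q)*(1+q):
= q^3*(-6) - 16*q^2 + q^4 + 63 + q*54
A) q^3*(-6) - 16*q^2 + q^4 + 63 + q*54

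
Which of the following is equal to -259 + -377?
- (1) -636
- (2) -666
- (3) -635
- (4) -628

-259 + -377 = -636
1) -636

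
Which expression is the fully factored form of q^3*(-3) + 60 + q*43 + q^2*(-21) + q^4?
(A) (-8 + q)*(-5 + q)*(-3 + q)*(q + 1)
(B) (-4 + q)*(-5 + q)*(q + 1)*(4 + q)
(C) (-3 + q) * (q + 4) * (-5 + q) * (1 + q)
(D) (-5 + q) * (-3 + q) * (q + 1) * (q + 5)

We need to factor q^3*(-3) + 60 + q*43 + q^2*(-21) + q^4.
The factored form is (-3 + q) * (q + 4) * (-5 + q) * (1 + q).
C) (-3 + q) * (q + 4) * (-5 + q) * (1 + q)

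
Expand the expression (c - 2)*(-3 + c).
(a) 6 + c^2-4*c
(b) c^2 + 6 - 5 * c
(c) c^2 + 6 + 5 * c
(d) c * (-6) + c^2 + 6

Expanding (c - 2)*(-3 + c):
= c^2 + 6 - 5 * c
b) c^2 + 6 - 5 * c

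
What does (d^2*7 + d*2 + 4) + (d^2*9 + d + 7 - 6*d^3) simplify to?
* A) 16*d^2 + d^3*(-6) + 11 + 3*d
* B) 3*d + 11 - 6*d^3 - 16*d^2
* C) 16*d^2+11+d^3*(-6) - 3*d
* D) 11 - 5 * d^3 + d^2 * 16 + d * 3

Adding the polynomials and combining like terms:
(d^2*7 + d*2 + 4) + (d^2*9 + d + 7 - 6*d^3)
= 16*d^2 + d^3*(-6) + 11 + 3*d
A) 16*d^2 + d^3*(-6) + 11 + 3*d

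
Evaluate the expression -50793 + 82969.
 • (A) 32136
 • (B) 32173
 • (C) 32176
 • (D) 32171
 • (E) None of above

-50793 + 82969 = 32176
C) 32176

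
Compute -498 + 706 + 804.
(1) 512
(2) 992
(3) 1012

First: -498 + 706 = 208
Then: 208 + 804 = 1012
3) 1012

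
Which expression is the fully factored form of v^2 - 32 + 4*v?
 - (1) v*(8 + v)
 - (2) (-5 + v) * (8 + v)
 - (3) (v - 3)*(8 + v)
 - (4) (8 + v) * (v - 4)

We need to factor v^2 - 32 + 4*v.
The factored form is (8 + v) * (v - 4).
4) (8 + v) * (v - 4)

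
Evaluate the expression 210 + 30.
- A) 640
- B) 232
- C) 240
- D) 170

210 + 30 = 240
C) 240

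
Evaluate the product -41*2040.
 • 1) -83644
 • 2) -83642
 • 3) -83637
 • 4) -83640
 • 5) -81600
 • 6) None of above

-41 * 2040 = -83640
4) -83640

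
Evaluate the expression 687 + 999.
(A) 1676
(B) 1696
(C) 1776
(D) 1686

687 + 999 = 1686
D) 1686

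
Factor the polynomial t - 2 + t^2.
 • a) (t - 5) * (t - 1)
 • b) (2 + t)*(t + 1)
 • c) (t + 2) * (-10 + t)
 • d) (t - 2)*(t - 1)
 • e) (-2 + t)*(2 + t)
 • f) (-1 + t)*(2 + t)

We need to factor t - 2 + t^2.
The factored form is (-1 + t)*(2 + t).
f) (-1 + t)*(2 + t)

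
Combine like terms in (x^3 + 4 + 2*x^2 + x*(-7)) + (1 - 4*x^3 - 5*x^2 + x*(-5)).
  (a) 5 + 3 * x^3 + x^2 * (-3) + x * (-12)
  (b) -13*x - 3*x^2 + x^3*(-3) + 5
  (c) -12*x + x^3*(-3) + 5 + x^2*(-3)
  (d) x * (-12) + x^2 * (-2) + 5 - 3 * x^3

Adding the polynomials and combining like terms:
(x^3 + 4 + 2*x^2 + x*(-7)) + (1 - 4*x^3 - 5*x^2 + x*(-5))
= -12*x + x^3*(-3) + 5 + x^2*(-3)
c) -12*x + x^3*(-3) + 5 + x^2*(-3)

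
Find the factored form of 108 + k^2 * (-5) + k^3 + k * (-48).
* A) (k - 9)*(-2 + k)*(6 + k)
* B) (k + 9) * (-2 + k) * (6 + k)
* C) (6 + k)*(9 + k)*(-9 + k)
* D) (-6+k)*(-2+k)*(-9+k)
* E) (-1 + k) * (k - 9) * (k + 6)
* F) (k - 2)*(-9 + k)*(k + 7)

We need to factor 108 + k^2 * (-5) + k^3 + k * (-48).
The factored form is (k - 9)*(-2 + k)*(6 + k).
A) (k - 9)*(-2 + k)*(6 + k)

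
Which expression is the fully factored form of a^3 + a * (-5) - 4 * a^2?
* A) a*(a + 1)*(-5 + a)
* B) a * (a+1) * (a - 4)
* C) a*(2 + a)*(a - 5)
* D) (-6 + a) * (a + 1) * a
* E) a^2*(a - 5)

We need to factor a^3 + a * (-5) - 4 * a^2.
The factored form is a*(a + 1)*(-5 + a).
A) a*(a + 1)*(-5 + a)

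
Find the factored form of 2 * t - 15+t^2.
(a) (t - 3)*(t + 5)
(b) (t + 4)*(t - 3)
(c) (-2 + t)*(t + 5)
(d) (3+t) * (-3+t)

We need to factor 2 * t - 15+t^2.
The factored form is (t - 3)*(t + 5).
a) (t - 3)*(t + 5)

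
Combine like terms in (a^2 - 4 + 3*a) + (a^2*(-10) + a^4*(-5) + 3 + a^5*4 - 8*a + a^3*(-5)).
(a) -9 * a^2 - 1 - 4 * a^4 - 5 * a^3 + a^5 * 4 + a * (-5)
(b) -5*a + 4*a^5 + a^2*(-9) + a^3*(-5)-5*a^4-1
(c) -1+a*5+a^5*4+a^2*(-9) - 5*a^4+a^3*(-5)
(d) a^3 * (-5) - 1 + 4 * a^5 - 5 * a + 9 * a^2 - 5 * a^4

Adding the polynomials and combining like terms:
(a^2 - 4 + 3*a) + (a^2*(-10) + a^4*(-5) + 3 + a^5*4 - 8*a + a^3*(-5))
= -5*a + 4*a^5 + a^2*(-9) + a^3*(-5)-5*a^4-1
b) -5*a + 4*a^5 + a^2*(-9) + a^3*(-5)-5*a^4-1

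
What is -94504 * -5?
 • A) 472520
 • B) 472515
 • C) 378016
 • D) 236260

-94504 * -5 = 472520
A) 472520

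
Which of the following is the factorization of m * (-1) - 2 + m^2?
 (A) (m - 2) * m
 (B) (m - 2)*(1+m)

We need to factor m * (-1) - 2 + m^2.
The factored form is (m - 2)*(1+m).
B) (m - 2)*(1+m)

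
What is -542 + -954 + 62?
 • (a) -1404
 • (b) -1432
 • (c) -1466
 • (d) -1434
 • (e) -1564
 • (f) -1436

First: -542 + -954 = -1496
Then: -1496 + 62 = -1434
d) -1434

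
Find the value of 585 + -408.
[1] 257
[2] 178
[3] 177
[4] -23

585 + -408 = 177
3) 177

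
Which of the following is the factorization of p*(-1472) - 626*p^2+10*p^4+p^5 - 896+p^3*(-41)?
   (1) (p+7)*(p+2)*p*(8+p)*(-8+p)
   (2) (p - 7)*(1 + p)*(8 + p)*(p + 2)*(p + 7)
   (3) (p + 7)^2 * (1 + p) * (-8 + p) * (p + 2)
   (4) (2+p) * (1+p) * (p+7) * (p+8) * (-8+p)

We need to factor p*(-1472) - 626*p^2+10*p^4+p^5 - 896+p^3*(-41).
The factored form is (2+p) * (1+p) * (p+7) * (p+8) * (-8+p).
4) (2+p) * (1+p) * (p+7) * (p+8) * (-8+p)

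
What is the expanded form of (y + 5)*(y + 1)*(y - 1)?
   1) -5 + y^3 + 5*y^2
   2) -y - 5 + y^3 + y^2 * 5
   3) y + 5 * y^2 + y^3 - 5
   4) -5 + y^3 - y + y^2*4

Expanding (y + 5)*(y + 1)*(y - 1):
= -y - 5 + y^3 + y^2 * 5
2) -y - 5 + y^3 + y^2 * 5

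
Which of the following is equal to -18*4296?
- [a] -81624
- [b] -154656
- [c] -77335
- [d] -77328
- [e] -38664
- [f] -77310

-18 * 4296 = -77328
d) -77328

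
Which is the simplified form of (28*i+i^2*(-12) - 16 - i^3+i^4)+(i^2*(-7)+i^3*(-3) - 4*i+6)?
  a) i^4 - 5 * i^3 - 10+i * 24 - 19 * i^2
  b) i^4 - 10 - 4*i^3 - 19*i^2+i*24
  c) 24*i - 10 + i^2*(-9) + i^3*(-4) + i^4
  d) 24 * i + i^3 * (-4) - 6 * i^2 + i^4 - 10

Adding the polynomials and combining like terms:
(28*i + i^2*(-12) - 16 - i^3 + i^4) + (i^2*(-7) + i^3*(-3) - 4*i + 6)
= i^4 - 10 - 4*i^3 - 19*i^2+i*24
b) i^4 - 10 - 4*i^3 - 19*i^2+i*24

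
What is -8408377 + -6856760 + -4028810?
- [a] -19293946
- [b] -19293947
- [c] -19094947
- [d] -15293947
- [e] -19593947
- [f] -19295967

First: -8408377 + -6856760 = -15265137
Then: -15265137 + -4028810 = -19293947
b) -19293947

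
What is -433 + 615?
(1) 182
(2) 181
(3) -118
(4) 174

-433 + 615 = 182
1) 182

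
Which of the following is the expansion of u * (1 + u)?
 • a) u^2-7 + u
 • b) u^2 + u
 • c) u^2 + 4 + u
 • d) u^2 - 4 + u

Expanding u * (1 + u):
= u^2 + u
b) u^2 + u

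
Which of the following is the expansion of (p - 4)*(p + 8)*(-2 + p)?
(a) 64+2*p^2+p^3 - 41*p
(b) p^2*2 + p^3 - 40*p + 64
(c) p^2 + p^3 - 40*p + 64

Expanding (p - 4)*(p + 8)*(-2 + p):
= p^2*2 + p^3 - 40*p + 64
b) p^2*2 + p^3 - 40*p + 64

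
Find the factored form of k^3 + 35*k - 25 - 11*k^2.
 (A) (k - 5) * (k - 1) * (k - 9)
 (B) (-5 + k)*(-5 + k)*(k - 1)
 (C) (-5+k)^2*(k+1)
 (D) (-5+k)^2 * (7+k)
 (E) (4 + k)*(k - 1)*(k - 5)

We need to factor k^3 + 35*k - 25 - 11*k^2.
The factored form is (-5 + k)*(-5 + k)*(k - 1).
B) (-5 + k)*(-5 + k)*(k - 1)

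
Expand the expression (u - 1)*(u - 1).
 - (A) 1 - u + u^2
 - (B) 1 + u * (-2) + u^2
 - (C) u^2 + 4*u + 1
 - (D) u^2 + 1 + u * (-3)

Expanding (u - 1)*(u - 1):
= 1 + u * (-2) + u^2
B) 1 + u * (-2) + u^2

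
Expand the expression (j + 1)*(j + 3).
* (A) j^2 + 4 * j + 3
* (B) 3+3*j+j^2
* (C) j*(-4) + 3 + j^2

Expanding (j + 1)*(j + 3):
= j^2 + 4 * j + 3
A) j^2 + 4 * j + 3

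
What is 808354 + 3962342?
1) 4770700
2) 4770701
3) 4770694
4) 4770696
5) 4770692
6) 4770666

808354 + 3962342 = 4770696
4) 4770696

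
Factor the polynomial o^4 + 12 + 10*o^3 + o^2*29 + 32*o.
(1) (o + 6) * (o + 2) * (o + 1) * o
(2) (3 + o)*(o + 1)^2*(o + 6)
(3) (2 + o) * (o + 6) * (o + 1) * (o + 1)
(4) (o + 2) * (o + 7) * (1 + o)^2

We need to factor o^4 + 12 + 10*o^3 + o^2*29 + 32*o.
The factored form is (2 + o) * (o + 6) * (o + 1) * (o + 1).
3) (2 + o) * (o + 6) * (o + 1) * (o + 1)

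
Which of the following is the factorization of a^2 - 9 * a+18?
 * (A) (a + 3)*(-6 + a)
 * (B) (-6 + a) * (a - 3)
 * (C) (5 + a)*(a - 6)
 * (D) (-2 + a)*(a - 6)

We need to factor a^2 - 9 * a+18.
The factored form is (-6 + a) * (a - 3).
B) (-6 + a) * (a - 3)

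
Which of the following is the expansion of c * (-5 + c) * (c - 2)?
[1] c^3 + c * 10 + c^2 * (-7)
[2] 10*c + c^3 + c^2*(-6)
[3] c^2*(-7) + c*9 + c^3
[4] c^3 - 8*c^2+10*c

Expanding c * (-5 + c) * (c - 2):
= c^3 + c * 10 + c^2 * (-7)
1) c^3 + c * 10 + c^2 * (-7)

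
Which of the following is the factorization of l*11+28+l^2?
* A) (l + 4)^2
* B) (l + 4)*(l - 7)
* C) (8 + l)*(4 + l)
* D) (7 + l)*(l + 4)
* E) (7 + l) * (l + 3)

We need to factor l*11+28+l^2.
The factored form is (7 + l)*(l + 4).
D) (7 + l)*(l + 4)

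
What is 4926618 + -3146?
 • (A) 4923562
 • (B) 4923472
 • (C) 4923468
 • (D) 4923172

4926618 + -3146 = 4923472
B) 4923472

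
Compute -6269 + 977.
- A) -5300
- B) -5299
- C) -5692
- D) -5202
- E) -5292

-6269 + 977 = -5292
E) -5292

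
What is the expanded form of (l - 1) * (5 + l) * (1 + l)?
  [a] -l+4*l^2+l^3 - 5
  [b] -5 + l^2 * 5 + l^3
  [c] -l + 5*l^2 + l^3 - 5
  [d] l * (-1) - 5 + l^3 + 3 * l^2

Expanding (l - 1) * (5 + l) * (1 + l):
= -l + 5*l^2 + l^3 - 5
c) -l + 5*l^2 + l^3 - 5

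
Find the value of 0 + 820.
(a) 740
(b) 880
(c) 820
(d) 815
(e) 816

0 + 820 = 820
c) 820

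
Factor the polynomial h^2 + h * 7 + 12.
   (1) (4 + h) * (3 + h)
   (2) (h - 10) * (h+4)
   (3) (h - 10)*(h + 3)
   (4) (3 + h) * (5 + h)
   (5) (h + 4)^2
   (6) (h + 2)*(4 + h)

We need to factor h^2 + h * 7 + 12.
The factored form is (4 + h) * (3 + h).
1) (4 + h) * (3 + h)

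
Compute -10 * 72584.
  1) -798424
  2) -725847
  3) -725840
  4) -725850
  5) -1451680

-10 * 72584 = -725840
3) -725840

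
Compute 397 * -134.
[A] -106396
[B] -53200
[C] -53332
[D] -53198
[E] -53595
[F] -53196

397 * -134 = -53198
D) -53198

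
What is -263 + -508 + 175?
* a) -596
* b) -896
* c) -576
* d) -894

First: -263 + -508 = -771
Then: -771 + 175 = -596
a) -596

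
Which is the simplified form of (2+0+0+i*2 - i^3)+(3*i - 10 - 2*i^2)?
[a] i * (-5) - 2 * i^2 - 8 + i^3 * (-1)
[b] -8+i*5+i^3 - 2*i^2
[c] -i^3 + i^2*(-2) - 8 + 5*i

Adding the polynomials and combining like terms:
(2 + 0 + 0 + i*2 - i^3) + (3*i - 10 - 2*i^2)
= -i^3 + i^2*(-2) - 8 + 5*i
c) -i^3 + i^2*(-2) - 8 + 5*i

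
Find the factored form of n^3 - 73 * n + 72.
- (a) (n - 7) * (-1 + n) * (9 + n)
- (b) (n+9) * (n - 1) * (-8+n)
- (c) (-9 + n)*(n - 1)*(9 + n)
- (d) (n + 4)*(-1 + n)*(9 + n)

We need to factor n^3 - 73 * n + 72.
The factored form is (n+9) * (n - 1) * (-8+n).
b) (n+9) * (n - 1) * (-8+n)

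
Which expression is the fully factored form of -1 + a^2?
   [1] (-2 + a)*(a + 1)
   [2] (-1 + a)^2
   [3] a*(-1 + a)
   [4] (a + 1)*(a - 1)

We need to factor -1 + a^2.
The factored form is (a + 1)*(a - 1).
4) (a + 1)*(a - 1)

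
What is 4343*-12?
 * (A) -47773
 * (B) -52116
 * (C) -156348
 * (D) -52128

4343 * -12 = -52116
B) -52116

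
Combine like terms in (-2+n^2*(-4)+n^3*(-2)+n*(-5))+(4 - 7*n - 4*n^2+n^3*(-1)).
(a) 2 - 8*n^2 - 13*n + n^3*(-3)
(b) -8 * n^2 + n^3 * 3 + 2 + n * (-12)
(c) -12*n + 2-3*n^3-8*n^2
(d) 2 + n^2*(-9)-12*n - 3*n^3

Adding the polynomials and combining like terms:
(-2 + n^2*(-4) + n^3*(-2) + n*(-5)) + (4 - 7*n - 4*n^2 + n^3*(-1))
= -12*n + 2-3*n^3-8*n^2
c) -12*n + 2-3*n^3-8*n^2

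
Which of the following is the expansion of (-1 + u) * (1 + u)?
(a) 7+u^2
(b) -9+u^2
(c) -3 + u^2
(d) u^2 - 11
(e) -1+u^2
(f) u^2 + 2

Expanding (-1 + u) * (1 + u):
= -1+u^2
e) -1+u^2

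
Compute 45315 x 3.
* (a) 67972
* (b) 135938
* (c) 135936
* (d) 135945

45315 * 3 = 135945
d) 135945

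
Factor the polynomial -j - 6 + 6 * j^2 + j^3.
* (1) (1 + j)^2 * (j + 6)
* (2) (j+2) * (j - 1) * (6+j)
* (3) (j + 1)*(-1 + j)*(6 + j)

We need to factor -j - 6 + 6 * j^2 + j^3.
The factored form is (j + 1)*(-1 + j)*(6 + j).
3) (j + 1)*(-1 + j)*(6 + j)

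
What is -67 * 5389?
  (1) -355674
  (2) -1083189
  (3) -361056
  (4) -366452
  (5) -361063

-67 * 5389 = -361063
5) -361063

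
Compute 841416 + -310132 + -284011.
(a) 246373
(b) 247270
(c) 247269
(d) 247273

First: 841416 + -310132 = 531284
Then: 531284 + -284011 = 247273
d) 247273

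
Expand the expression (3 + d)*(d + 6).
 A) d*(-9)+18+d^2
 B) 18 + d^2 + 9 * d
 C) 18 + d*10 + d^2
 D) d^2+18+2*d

Expanding (3 + d)*(d + 6):
= 18 + d^2 + 9 * d
B) 18 + d^2 + 9 * d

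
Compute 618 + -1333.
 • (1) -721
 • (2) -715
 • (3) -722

618 + -1333 = -715
2) -715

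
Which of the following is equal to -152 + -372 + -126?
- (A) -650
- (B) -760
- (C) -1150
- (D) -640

First: -152 + -372 = -524
Then: -524 + -126 = -650
A) -650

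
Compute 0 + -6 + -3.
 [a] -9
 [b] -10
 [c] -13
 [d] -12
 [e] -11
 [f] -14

First: 0 + -6 = -6
Then: -6 + -3 = -9
a) -9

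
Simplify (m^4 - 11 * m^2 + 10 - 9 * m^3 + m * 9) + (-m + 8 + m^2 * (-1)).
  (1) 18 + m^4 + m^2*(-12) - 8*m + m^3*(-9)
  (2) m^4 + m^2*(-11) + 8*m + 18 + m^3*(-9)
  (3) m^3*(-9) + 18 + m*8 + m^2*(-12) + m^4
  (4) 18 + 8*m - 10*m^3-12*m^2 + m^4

Adding the polynomials and combining like terms:
(m^4 - 11*m^2 + 10 - 9*m^3 + m*9) + (-m + 8 + m^2*(-1))
= m^3*(-9) + 18 + m*8 + m^2*(-12) + m^4
3) m^3*(-9) + 18 + m*8 + m^2*(-12) + m^4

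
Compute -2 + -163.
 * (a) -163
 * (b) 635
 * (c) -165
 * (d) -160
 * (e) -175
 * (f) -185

-2 + -163 = -165
c) -165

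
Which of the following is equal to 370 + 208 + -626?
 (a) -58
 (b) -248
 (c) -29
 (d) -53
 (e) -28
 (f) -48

First: 370 + 208 = 578
Then: 578 + -626 = -48
f) -48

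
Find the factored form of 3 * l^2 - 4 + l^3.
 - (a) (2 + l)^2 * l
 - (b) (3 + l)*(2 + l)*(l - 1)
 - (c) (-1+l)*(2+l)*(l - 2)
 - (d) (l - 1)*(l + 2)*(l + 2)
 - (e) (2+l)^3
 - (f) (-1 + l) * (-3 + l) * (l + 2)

We need to factor 3 * l^2 - 4 + l^3.
The factored form is (l - 1)*(l + 2)*(l + 2).
d) (l - 1)*(l + 2)*(l + 2)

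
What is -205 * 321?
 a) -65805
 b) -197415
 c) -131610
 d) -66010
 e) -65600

-205 * 321 = -65805
a) -65805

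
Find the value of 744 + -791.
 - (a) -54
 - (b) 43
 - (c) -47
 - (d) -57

744 + -791 = -47
c) -47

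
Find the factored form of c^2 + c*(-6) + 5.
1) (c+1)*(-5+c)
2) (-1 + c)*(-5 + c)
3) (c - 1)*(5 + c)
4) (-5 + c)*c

We need to factor c^2 + c*(-6) + 5.
The factored form is (-1 + c)*(-5 + c).
2) (-1 + c)*(-5 + c)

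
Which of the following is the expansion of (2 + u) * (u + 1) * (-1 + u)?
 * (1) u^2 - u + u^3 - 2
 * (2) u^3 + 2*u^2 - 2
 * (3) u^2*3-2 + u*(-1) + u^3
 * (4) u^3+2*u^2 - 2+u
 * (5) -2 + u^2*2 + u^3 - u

Expanding (2 + u) * (u + 1) * (-1 + u):
= -2 + u^2*2 + u^3 - u
5) -2 + u^2*2 + u^3 - u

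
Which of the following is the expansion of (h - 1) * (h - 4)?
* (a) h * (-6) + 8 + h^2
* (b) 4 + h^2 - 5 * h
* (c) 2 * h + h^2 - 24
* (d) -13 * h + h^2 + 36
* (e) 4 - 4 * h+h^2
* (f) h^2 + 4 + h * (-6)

Expanding (h - 1) * (h - 4):
= 4 + h^2 - 5 * h
b) 4 + h^2 - 5 * h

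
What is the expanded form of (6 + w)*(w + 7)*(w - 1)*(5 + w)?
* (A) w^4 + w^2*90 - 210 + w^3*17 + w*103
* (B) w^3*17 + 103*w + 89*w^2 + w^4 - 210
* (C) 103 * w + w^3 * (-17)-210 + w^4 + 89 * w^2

Expanding (6 + w)*(w + 7)*(w - 1)*(5 + w):
= w^3*17 + 103*w + 89*w^2 + w^4 - 210
B) w^3*17 + 103*w + 89*w^2 + w^4 - 210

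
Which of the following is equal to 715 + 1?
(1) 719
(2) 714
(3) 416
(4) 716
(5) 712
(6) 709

715 + 1 = 716
4) 716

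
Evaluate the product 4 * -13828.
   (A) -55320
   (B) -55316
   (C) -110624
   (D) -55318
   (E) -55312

4 * -13828 = -55312
E) -55312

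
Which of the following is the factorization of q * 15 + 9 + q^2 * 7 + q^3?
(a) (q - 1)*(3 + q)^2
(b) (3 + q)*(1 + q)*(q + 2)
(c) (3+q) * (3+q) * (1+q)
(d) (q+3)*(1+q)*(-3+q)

We need to factor q * 15 + 9 + q^2 * 7 + q^3.
The factored form is (3+q) * (3+q) * (1+q).
c) (3+q) * (3+q) * (1+q)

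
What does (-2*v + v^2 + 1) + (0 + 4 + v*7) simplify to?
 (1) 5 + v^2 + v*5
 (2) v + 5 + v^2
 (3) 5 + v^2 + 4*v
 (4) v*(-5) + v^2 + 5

Adding the polynomials and combining like terms:
(-2*v + v^2 + 1) + (0 + 4 + v*7)
= 5 + v^2 + v*5
1) 5 + v^2 + v*5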